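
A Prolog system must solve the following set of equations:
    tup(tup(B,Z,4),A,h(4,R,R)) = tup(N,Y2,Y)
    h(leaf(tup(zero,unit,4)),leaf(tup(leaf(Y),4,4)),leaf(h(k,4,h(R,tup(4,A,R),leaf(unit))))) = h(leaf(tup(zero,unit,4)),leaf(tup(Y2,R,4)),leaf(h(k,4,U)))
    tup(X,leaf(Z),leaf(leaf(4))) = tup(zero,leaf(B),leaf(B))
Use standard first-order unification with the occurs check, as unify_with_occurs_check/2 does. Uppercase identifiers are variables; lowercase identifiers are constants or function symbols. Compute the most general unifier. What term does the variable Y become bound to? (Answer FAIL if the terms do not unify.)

Decompose tup/3: tup(B,Z,4) = N,  A = Y2,  h(4,R,R) = Y.
Bind N := tup(B,Z,4); no other remaining equation mentions N.
Bind A := Y2; substituting into the one remaining equation that mentions A gives: h(leaf(tup(zero,unit,4)),leaf(tup(leaf(Y),4,4)),leaf(h(k,4,h(R,tup(4,Y2,R),leaf(unit))))) = h(leaf(tup(zero,unit,4)),leaf(tup(Y2,R,4)),leaf(h(k,4,U))).
Bind Y := h(4,R,R); substituting into the one remaining equation that mentions Y gives: h(leaf(tup(zero,unit,4)),leaf(tup(leaf(h(4,R,R)),4,4)),leaf(h(k,4,h(R,tup(4,Y2,R),leaf(unit))))) = h(leaf(tup(zero,unit,4)),leaf(tup(Y2,R,4)),leaf(h(k,4,U))).
Decompose h/3: leaf(tup(zero,unit,4)) = leaf(tup(zero,unit,4)),  leaf(tup(leaf(h(4,R,R)),4,4)) = leaf(tup(Y2,R,4)),  leaf(h(k,4,h(R,tup(4,Y2,R),leaf(unit)))) = leaf(h(k,4,U)).
Delete trivial equation leaf(tup(zero,unit,4)) = leaf(tup(zero,unit,4)).
Decompose leaf/1: tup(leaf(h(4,R,R)),4,4) = tup(Y2,R,4).
Decompose tup/3: leaf(h(4,R,R)) = Y2,  4 = R,  4 = 4.
Bind Y2 := leaf(h(4,R,R)); substituting into the one remaining equation that mentions Y2 gives: leaf(h(k,4,h(R,tup(4,leaf(h(4,R,R)),R),leaf(unit)))) = leaf(h(k,4,U)). Substituting into the earlier binding gives A := leaf(h(4,R,R)).
Bind R := 4; substituting into the one remaining equation that mentions R gives: leaf(h(k,4,h(4,tup(4,leaf(h(4,4,4)),4),leaf(unit)))) = leaf(h(k,4,U)). Substituting into the earlier bindings gives A := leaf(h(4,4,4)), Y := h(4,4,4), Y2 := leaf(h(4,4,4)).
Delete trivial equation 4 = 4.
Decompose leaf/1: h(k,4,h(4,tup(4,leaf(h(4,4,4)),4),leaf(unit))) = h(k,4,U).
Decompose h/3: k = k,  4 = 4,  h(4,tup(4,leaf(h(4,4,4)),4),leaf(unit)) = U.
Delete trivial equation k = k.
Delete trivial equation 4 = 4.
Bind U := h(4,tup(4,leaf(h(4,4,4)),4),leaf(unit)); no other remaining equation mentions U.
Decompose tup/3: X = zero,  leaf(Z) = leaf(B),  leaf(leaf(4)) = leaf(B).
Bind X := zero; no other remaining equation mentions X.
Decompose leaf/1: Z = B.
Bind Z := B; no other remaining equation mentions Z. Substituting into the earlier binding gives N := tup(B,B,4).
Decompose leaf/1: leaf(4) = B.
Bind B := leaf(4). Substituting into the earlier bindings gives N := tup(leaf(4),leaf(4),4), Z := leaf(4).
MGU = { N ↦ tup(leaf(4),leaf(4),4), A ↦ leaf(h(4,4,4)), Y ↦ h(4,4,4), Y2 ↦ leaf(h(4,4,4)), R ↦ 4, U ↦ h(4,tup(4,leaf(h(4,4,4)),4),leaf(unit)), X ↦ zero, Z ↦ leaf(4), B ↦ leaf(4) }, so Y ↦ h(4,4,4).

h(4,4,4)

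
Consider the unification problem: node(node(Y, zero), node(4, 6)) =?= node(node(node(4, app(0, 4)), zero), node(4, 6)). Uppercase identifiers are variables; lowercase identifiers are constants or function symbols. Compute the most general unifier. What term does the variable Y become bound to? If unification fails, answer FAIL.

Decompose node/2: node(Y, zero) =?= node(node(4, app(0, 4)), zero),  node(4, 6) =?= node(4, 6).
Decompose node/2: Y =?= node(4, app(0, 4)),  zero =?= zero.
Bind Y := node(4, app(0, 4)); no other remaining equation mentions Y.
Delete trivial equation zero =?= zero.
Delete trivial equation node(4, 6) =?= node(4, 6).
MGU = { Y ↦ node(4, app(0, 4)) }, so Y ↦ node(4, app(0, 4)).

node(4, app(0, 4))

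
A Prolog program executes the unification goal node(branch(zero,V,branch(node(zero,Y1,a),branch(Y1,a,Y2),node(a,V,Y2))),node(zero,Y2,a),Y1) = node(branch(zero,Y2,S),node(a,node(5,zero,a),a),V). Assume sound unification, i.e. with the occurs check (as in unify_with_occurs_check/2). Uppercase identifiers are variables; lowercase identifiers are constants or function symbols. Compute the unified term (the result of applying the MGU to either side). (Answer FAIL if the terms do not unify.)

FAIL

Decompose node/3: branch(zero,V,branch(node(zero,Y1,a),branch(Y1,a,Y2),node(a,V,Y2))) = branch(zero,Y2,S),  node(zero,Y2,a) = node(a,node(5,zero,a),a),  Y1 = V.
Decompose branch/3: zero = zero,  V = Y2,  branch(node(zero,Y1,a),branch(Y1,a,Y2),node(a,V,Y2)) = S.
Delete trivial equation zero = zero.
Bind V := Y2; substituting into the 2 remaining equations that mention V gives: branch(node(zero,Y1,a),branch(Y1,a,Y2),node(a,Y2,Y2)) = S,  Y1 = Y2.
Bind S := branch(node(zero,Y1,a),branch(Y1,a,Y2),node(a,Y2,Y2)); no other remaining equation mentions S.
Decompose node/3: zero = a,  Y2 = node(5,zero,a),  a = a.
Clash: constants zero and a differ; no unifier exists.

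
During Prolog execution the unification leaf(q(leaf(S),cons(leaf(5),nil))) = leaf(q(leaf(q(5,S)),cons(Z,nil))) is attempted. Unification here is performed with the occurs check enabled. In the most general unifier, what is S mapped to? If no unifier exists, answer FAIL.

FAIL

Decompose leaf/1: q(leaf(S),cons(leaf(5),nil)) = q(leaf(q(5,S)),cons(Z,nil)).
Decompose q/2: leaf(S) = leaf(q(5,S)),  cons(leaf(5),nil) = cons(Z,nil).
Decompose leaf/1: S = q(5,S).
Occurs check fails: S occurs in q(5,S); the equation S = q(5,S) has no finite solution.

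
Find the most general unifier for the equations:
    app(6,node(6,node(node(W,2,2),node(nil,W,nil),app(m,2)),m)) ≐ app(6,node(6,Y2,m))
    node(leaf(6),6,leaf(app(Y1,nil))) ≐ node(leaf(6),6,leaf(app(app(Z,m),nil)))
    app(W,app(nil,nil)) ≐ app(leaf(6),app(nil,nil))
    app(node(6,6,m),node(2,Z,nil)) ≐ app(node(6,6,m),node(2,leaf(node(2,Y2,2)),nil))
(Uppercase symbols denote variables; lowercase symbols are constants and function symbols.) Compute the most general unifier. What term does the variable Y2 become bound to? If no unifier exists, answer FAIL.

Decompose app/2: 6 ≐ 6,  node(6,node(node(W,2,2),node(nil,W,nil),app(m,2)),m) ≐ node(6,Y2,m).
Delete trivial equation 6 ≐ 6.
Decompose node/3: 6 ≐ 6,  node(node(W,2,2),node(nil,W,nil),app(m,2)) ≐ Y2,  m ≐ m.
Delete trivial equation 6 ≐ 6.
Bind Y2 := node(node(W,2,2),node(nil,W,nil),app(m,2)); substituting into the one remaining equation that mentions Y2 gives: app(node(6,6,m),node(2,Z,nil)) ≐ app(node(6,6,m),node(2,leaf(node(2,node(node(W,2,2),node(nil,W,nil),app(m,2)),2)),nil)).
Delete trivial equation m ≐ m.
Decompose node/3: leaf(6) ≐ leaf(6),  6 ≐ 6,  leaf(app(Y1,nil)) ≐ leaf(app(app(Z,m),nil)).
Delete trivial equation leaf(6) ≐ leaf(6).
Delete trivial equation 6 ≐ 6.
Decompose leaf/1: app(Y1,nil) ≐ app(app(Z,m),nil).
Decompose app/2: Y1 ≐ app(Z,m),  nil ≐ nil.
Bind Y1 := app(Z,m); no other remaining equation mentions Y1.
Delete trivial equation nil ≐ nil.
Decompose app/2: W ≐ leaf(6),  app(nil,nil) ≐ app(nil,nil).
Bind W := leaf(6); substituting into the one remaining equation that mentions W gives: app(node(6,6,m),node(2,Z,nil)) ≐ app(node(6,6,m),node(2,leaf(node(2,node(node(leaf(6),2,2),node(nil,leaf(6),nil),app(m,2)),2)),nil)). Substituting into the earlier binding gives Y2 := node(node(leaf(6),2,2),node(nil,leaf(6),nil),app(m,2)).
Delete trivial equation app(nil,nil) ≐ app(nil,nil).
Decompose app/2: node(6,6,m) ≐ node(6,6,m),  node(2,Z,nil) ≐ node(2,leaf(node(2,node(node(leaf(6),2,2),node(nil,leaf(6),nil),app(m,2)),2)),nil).
Delete trivial equation node(6,6,m) ≐ node(6,6,m).
Decompose node/3: 2 ≐ 2,  Z ≐ leaf(node(2,node(node(leaf(6),2,2),node(nil,leaf(6),nil),app(m,2)),2)),  nil ≐ nil.
Delete trivial equation 2 ≐ 2.
Bind Z := leaf(node(2,node(node(leaf(6),2,2),node(nil,leaf(6),nil),app(m,2)),2)); no other remaining equation mentions Z. Substituting into the earlier binding gives Y1 := app(leaf(node(2,node(node(leaf(6),2,2),node(nil,leaf(6),nil),app(m,2)),2)),m).
Delete trivial equation nil ≐ nil.
MGU = { Y2 -> node(node(leaf(6),2,2),node(nil,leaf(6),nil),app(m,2)), Y1 -> app(leaf(node(2,node(node(leaf(6),2,2),node(nil,leaf(6),nil),app(m,2)),2)),m), W -> leaf(6), Z -> leaf(node(2,node(node(leaf(6),2,2),node(nil,leaf(6),nil),app(m,2)),2)) }, so Y2 -> node(node(leaf(6),2,2),node(nil,leaf(6),nil),app(m,2)).

node(node(leaf(6),2,2),node(nil,leaf(6),nil),app(m,2))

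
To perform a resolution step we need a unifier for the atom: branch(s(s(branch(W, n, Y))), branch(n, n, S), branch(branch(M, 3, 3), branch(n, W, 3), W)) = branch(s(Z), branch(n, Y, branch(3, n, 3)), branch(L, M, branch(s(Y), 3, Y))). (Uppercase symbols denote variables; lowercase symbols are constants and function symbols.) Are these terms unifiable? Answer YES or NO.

Decompose branch/3: s(s(branch(W, n, Y))) = s(Z),  branch(n, n, S) = branch(n, Y, branch(3, n, 3)),  branch(branch(M, 3, 3), branch(n, W, 3), W) = branch(L, M, branch(s(Y), 3, Y)).
Decompose s/1: s(branch(W, n, Y)) = Z.
Bind Z := s(branch(W, n, Y)); no other remaining equation mentions Z.
Decompose branch/3: n = n,  n = Y,  S = branch(3, n, 3).
Delete trivial equation n = n.
Bind Y := n; substituting into the one remaining equation that mentions Y gives: branch(branch(M, 3, 3), branch(n, W, 3), W) = branch(L, M, branch(s(n), 3, n)). Substituting into the earlier binding gives Z := s(branch(W, n, n)).
Bind S := branch(3, n, 3); no other remaining equation mentions S.
Decompose branch/3: branch(M, 3, 3) = L,  branch(n, W, 3) = M,  W = branch(s(n), 3, n).
Bind L := branch(M, 3, 3); no other remaining equation mentions L.
Bind M := branch(n, W, 3); no other remaining equation mentions M. Substituting into the earlier binding gives L := branch(branch(n, W, 3), 3, 3).
Bind W := branch(s(n), 3, n). Substituting into the earlier bindings gives Z := s(branch(branch(s(n), 3, n), n, n)), L := branch(branch(n, branch(s(n), 3, n), 3), 3, 3), M := branch(n, branch(s(n), 3, n), 3).
No equations remain and no clash or occurs-check failure arose, so a unifier exists.

YES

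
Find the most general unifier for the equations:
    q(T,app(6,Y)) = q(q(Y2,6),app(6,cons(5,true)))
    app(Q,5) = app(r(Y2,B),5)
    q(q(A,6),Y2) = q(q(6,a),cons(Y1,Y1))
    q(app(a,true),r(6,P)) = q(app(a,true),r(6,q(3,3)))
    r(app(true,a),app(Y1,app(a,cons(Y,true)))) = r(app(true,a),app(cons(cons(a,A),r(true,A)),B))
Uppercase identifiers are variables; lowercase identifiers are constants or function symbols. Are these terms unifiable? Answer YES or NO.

NO

Decompose q/2: T = q(Y2,6),  app(6,Y) = app(6,cons(5,true)).
Bind T := q(Y2,6); no other remaining equation mentions T.
Decompose app/2: 6 = 6,  Y = cons(5,true).
Delete trivial equation 6 = 6.
Bind Y := cons(5,true); substituting into the one remaining equation that mentions Y gives: r(app(true,a),app(Y1,app(a,cons(cons(5,true),true)))) = r(app(true,a),app(cons(cons(a,A),r(true,A)),B)).
Decompose app/2: Q = r(Y2,B),  5 = 5.
Bind Q := r(Y2,B); no other remaining equation mentions Q.
Delete trivial equation 5 = 5.
Decompose q/2: q(A,6) = q(6,a),  Y2 = cons(Y1,Y1).
Decompose q/2: A = 6,  6 = a.
Bind A := 6; substituting into the one remaining equation that mentions A gives: r(app(true,a),app(Y1,app(a,cons(cons(5,true),true)))) = r(app(true,a),app(cons(cons(a,6),r(true,6)),B)).
Clash: constants 6 and a differ; no unifier exists.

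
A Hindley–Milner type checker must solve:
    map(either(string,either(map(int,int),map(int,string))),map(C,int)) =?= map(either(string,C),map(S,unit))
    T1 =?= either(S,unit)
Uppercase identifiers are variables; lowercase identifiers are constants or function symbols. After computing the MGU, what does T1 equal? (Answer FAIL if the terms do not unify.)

Decompose map/2: either(string,either(map(int,int),map(int,string))) =?= either(string,C),  map(C,int) =?= map(S,unit).
Decompose either/2: string =?= string,  either(map(int,int),map(int,string)) =?= C.
Delete trivial equation string =?= string.
Bind C := either(map(int,int),map(int,string)); substituting into the one remaining equation that mentions C gives: map(either(map(int,int),map(int,string)),int) =?= map(S,unit).
Decompose map/2: either(map(int,int),map(int,string)) =?= S,  int =?= unit.
Bind S := either(map(int,int),map(int,string)); substituting into the one remaining equation that mentions S gives: T1 =?= either(either(map(int,int),map(int,string)),unit).
Clash: constants int and unit differ; no unifier exists.

FAIL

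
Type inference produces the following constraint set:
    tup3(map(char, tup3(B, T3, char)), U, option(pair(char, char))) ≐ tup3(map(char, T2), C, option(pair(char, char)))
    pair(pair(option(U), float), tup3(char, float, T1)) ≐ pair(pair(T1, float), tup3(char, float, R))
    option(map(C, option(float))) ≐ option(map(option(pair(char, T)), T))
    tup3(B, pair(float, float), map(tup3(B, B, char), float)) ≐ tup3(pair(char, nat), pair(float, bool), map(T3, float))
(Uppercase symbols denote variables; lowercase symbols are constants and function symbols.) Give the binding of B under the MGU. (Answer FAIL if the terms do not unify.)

FAIL

Decompose tup3/3: map(char, tup3(B, T3, char)) ≐ map(char, T2),  U ≐ C,  option(pair(char, char)) ≐ option(pair(char, char)).
Decompose map/2: char ≐ char,  tup3(B, T3, char) ≐ T2.
Delete trivial equation char ≐ char.
Bind T2 := tup3(B, T3, char); no other remaining equation mentions T2.
Bind U := C; substituting into the one remaining equation that mentions U gives: pair(pair(option(C), float), tup3(char, float, T1)) ≐ pair(pair(T1, float), tup3(char, float, R)).
Delete trivial equation option(pair(char, char)) ≐ option(pair(char, char)).
Decompose pair/2: pair(option(C), float) ≐ pair(T1, float),  tup3(char, float, T1) ≐ tup3(char, float, R).
Decompose pair/2: option(C) ≐ T1,  float ≐ float.
Bind T1 := option(C); substituting into the one remaining equation that mentions T1 gives: tup3(char, float, option(C)) ≐ tup3(char, float, R).
Delete trivial equation float ≐ float.
Decompose tup3/3: char ≐ char,  float ≐ float,  option(C) ≐ R.
Delete trivial equation char ≐ char.
Delete trivial equation float ≐ float.
Bind R := option(C); no other remaining equation mentions R.
Decompose option/1: map(C, option(float)) ≐ map(option(pair(char, T)), T).
Decompose map/2: C ≐ option(pair(char, T)),  option(float) ≐ T.
Bind C := option(pair(char, T)); no other remaining equation mentions C. Substituting into the earlier bindings gives U := option(pair(char, T)), T1 := option(option(pair(char, T))), R := option(option(pair(char, T))).
Bind T := option(float); no other remaining equation mentions T. Substituting into the earlier bindings gives U := option(pair(char, option(float))), T1 := option(option(pair(char, option(float)))), R := option(option(pair(char, option(float)))), C := option(pair(char, option(float))).
Decompose tup3/3: B ≐ pair(char, nat),  pair(float, float) ≐ pair(float, bool),  map(tup3(B, B, char), float) ≐ map(T3, float).
Bind B := pair(char, nat); substituting into the one remaining equation that mentions B gives: map(tup3(pair(char, nat), pair(char, nat), char), float) ≐ map(T3, float). Substituting into the earlier binding gives T2 := tup3(pair(char, nat), T3, char).
Decompose pair/2: float ≐ float,  float ≐ bool.
Delete trivial equation float ≐ float.
Clash: constants float and bool differ; no unifier exists.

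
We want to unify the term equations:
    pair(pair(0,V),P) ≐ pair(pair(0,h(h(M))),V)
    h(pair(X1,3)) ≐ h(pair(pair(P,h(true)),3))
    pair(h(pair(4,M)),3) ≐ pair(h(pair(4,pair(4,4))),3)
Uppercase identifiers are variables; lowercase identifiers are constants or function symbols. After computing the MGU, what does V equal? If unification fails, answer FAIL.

Decompose pair/2: pair(0,V) ≐ pair(0,h(h(M))),  P ≐ V.
Decompose pair/2: 0 ≐ 0,  V ≐ h(h(M)).
Delete trivial equation 0 ≐ 0.
Bind V := h(h(M)); substituting into the one remaining equation that mentions V gives: P ≐ h(h(M)).
Bind P := h(h(M)); substituting into the one remaining equation that mentions P gives: h(pair(X1,3)) ≐ h(pair(pair(h(h(M)),h(true)),3)).
Decompose h/1: pair(X1,3) ≐ pair(pair(h(h(M)),h(true)),3).
Decompose pair/2: X1 ≐ pair(h(h(M)),h(true)),  3 ≐ 3.
Bind X1 := pair(h(h(M)),h(true)); no other remaining equation mentions X1.
Delete trivial equation 3 ≐ 3.
Decompose pair/2: h(pair(4,M)) ≐ h(pair(4,pair(4,4))),  3 ≐ 3.
Decompose h/1: pair(4,M) ≐ pair(4,pair(4,4)).
Decompose pair/2: 4 ≐ 4,  M ≐ pair(4,4).
Delete trivial equation 4 ≐ 4.
Bind M := pair(4,4); no other remaining equation mentions M. Substituting into the earlier bindings gives V := h(h(pair(4,4))), P := h(h(pair(4,4))), X1 := pair(h(h(pair(4,4))),h(true)).
Delete trivial equation 3 ≐ 3.
MGU = { V := h(h(pair(4,4))), P := h(h(pair(4,4))), X1 := pair(h(h(pair(4,4))),h(true)), M := pair(4,4) }, so V := h(h(pair(4,4))).

h(h(pair(4,4)))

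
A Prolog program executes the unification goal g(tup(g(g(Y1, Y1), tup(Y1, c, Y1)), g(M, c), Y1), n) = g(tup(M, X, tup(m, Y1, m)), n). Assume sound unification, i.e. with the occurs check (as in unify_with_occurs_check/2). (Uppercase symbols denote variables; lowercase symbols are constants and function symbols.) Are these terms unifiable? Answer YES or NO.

Decompose g/2: tup(g(g(Y1, Y1), tup(Y1, c, Y1)), g(M, c), Y1) = tup(M, X, tup(m, Y1, m)),  n = n.
Decompose tup/3: g(g(Y1, Y1), tup(Y1, c, Y1)) = M,  g(M, c) = X,  Y1 = tup(m, Y1, m).
Bind M := g(g(Y1, Y1), tup(Y1, c, Y1)); substituting into the one remaining equation that mentions M gives: g(g(g(Y1, Y1), tup(Y1, c, Y1)), c) = X.
Bind X := g(g(g(Y1, Y1), tup(Y1, c, Y1)), c); no other remaining equation mentions X.
Occurs check fails: Y1 occurs in tup(m, Y1, m); the equation Y1 = tup(m, Y1, m) has no finite solution.

NO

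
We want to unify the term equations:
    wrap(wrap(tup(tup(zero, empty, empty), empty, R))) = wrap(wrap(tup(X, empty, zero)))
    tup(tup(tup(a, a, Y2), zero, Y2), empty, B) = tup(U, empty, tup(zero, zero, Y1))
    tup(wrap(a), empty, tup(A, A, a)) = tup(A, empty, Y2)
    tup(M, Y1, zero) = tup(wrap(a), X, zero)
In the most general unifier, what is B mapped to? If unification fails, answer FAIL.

tup(zero, zero, tup(zero, empty, empty))

Decompose wrap/1: wrap(tup(tup(zero, empty, empty), empty, R)) = wrap(tup(X, empty, zero)).
Decompose wrap/1: tup(tup(zero, empty, empty), empty, R) = tup(X, empty, zero).
Decompose tup/3: tup(zero, empty, empty) = X,  empty = empty,  R = zero.
Bind X := tup(zero, empty, empty); substituting into the one remaining equation that mentions X gives: tup(M, Y1, zero) = tup(wrap(a), tup(zero, empty, empty), zero).
Delete trivial equation empty = empty.
Bind R := zero; no other remaining equation mentions R.
Decompose tup/3: tup(tup(a, a, Y2), zero, Y2) = U,  empty = empty,  B = tup(zero, zero, Y1).
Bind U := tup(tup(a, a, Y2), zero, Y2); no other remaining equation mentions U.
Delete trivial equation empty = empty.
Bind B := tup(zero, zero, Y1); no other remaining equation mentions B.
Decompose tup/3: wrap(a) = A,  empty = empty,  tup(A, A, a) = Y2.
Bind A := wrap(a); substituting into the one remaining equation that mentions A gives: tup(wrap(a), wrap(a), a) = Y2.
Delete trivial equation empty = empty.
Bind Y2 := tup(wrap(a), wrap(a), a); no other remaining equation mentions Y2. Substituting into the earlier binding gives U := tup(tup(a, a, tup(wrap(a), wrap(a), a)), zero, tup(wrap(a), wrap(a), a)).
Decompose tup/3: M = wrap(a),  Y1 = tup(zero, empty, empty),  zero = zero.
Bind M := wrap(a); no other remaining equation mentions M.
Bind Y1 := tup(zero, empty, empty); no other remaining equation mentions Y1. Substituting into the earlier binding gives B := tup(zero, zero, tup(zero, empty, empty)).
Delete trivial equation zero = zero.
MGU = { X ↦ tup(zero, empty, empty), R ↦ zero, U ↦ tup(tup(a, a, tup(wrap(a), wrap(a), a)), zero, tup(wrap(a), wrap(a), a)), B ↦ tup(zero, zero, tup(zero, empty, empty)), A ↦ wrap(a), Y2 ↦ tup(wrap(a), wrap(a), a), M ↦ wrap(a), Y1 ↦ tup(zero, empty, empty) }, so B ↦ tup(zero, zero, tup(zero, empty, empty)).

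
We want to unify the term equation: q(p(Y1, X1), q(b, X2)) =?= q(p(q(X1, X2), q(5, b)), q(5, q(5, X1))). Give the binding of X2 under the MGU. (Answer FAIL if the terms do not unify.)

FAIL

Decompose q/2: p(Y1, X1) =?= p(q(X1, X2), q(5, b)),  q(b, X2) =?= q(5, q(5, X1)).
Decompose p/2: Y1 =?= q(X1, X2),  X1 =?= q(5, b).
Bind Y1 := q(X1, X2); no other remaining equation mentions Y1.
Bind X1 := q(5, b); substituting into the remaining equation gives: q(b, X2) =?= q(5, q(5, q(5, b))). Substituting into the earlier binding gives Y1 := q(q(5, b), X2).
Decompose q/2: b =?= 5,  X2 =?= q(5, q(5, b)).
Clash: constants b and 5 differ; no unifier exists.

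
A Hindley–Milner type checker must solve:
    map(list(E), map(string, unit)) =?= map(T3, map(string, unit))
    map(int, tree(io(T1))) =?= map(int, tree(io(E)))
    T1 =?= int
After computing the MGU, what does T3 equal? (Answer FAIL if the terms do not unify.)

list(int)

Decompose map/2: list(E) =?= T3,  map(string, unit) =?= map(string, unit).
Bind T3 := list(E); no other remaining equation mentions T3.
Delete trivial equation map(string, unit) =?= map(string, unit).
Decompose map/2: int =?= int,  tree(io(T1)) =?= tree(io(E)).
Delete trivial equation int =?= int.
Decompose tree/1: io(T1) =?= io(E).
Decompose io/1: T1 =?= E.
Bind T1 := E; substituting into the remaining equation gives: E =?= int.
Bind E := int. Substituting into the earlier bindings gives T3 := list(int), T1 := int.
MGU = { T3 := list(int), T1 := int, E := int }, so T3 := list(int).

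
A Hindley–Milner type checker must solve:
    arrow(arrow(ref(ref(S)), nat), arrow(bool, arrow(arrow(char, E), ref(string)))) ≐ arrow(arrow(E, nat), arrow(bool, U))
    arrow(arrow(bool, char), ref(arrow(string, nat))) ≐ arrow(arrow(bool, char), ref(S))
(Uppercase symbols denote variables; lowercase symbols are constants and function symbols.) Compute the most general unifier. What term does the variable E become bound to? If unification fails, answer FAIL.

ref(ref(arrow(string, nat)))

Decompose arrow/2: arrow(ref(ref(S)), nat) ≐ arrow(E, nat),  arrow(bool, arrow(arrow(char, E), ref(string))) ≐ arrow(bool, U).
Decompose arrow/2: ref(ref(S)) ≐ E,  nat ≐ nat.
Bind E := ref(ref(S)); substituting into the one remaining equation that mentions E gives: arrow(bool, arrow(arrow(char, ref(ref(S))), ref(string))) ≐ arrow(bool, U).
Delete trivial equation nat ≐ nat.
Decompose arrow/2: bool ≐ bool,  arrow(arrow(char, ref(ref(S))), ref(string)) ≐ U.
Delete trivial equation bool ≐ bool.
Bind U := arrow(arrow(char, ref(ref(S))), ref(string)); no other remaining equation mentions U.
Decompose arrow/2: arrow(bool, char) ≐ arrow(bool, char),  ref(arrow(string, nat)) ≐ ref(S).
Delete trivial equation arrow(bool, char) ≐ arrow(bool, char).
Decompose ref/1: arrow(string, nat) ≐ S.
Bind S := arrow(string, nat). Substituting into the earlier bindings gives E := ref(ref(arrow(string, nat))), U := arrow(arrow(char, ref(ref(arrow(string, nat)))), ref(string)).
MGU = { E -> ref(ref(arrow(string, nat))), U -> arrow(arrow(char, ref(ref(arrow(string, nat)))), ref(string)), S -> arrow(string, nat) }, so E -> ref(ref(arrow(string, nat))).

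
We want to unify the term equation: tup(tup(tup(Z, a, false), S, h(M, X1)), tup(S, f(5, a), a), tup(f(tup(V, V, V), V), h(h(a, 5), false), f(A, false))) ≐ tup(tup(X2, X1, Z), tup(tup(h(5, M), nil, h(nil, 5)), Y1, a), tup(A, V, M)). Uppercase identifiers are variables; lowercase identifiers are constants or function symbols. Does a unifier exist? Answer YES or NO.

Decompose tup/3: tup(tup(Z, a, false), S, h(M, X1)) ≐ tup(X2, X1, Z),  tup(S, f(5, a), a) ≐ tup(tup(h(5, M), nil, h(nil, 5)), Y1, a),  tup(f(tup(V, V, V), V), h(h(a, 5), false), f(A, false)) ≐ tup(A, V, M).
Decompose tup/3: tup(Z, a, false) ≐ X2,  S ≐ X1,  h(M, X1) ≐ Z.
Bind X2 := tup(Z, a, false); no other remaining equation mentions X2.
Bind S := X1; substituting into the one remaining equation that mentions S gives: tup(X1, f(5, a), a) ≐ tup(tup(h(5, M), nil, h(nil, 5)), Y1, a).
Bind Z := h(M, X1); no other remaining equation mentions Z. Substituting into the earlier binding gives X2 := tup(h(M, X1), a, false).
Decompose tup/3: X1 ≐ tup(h(5, M), nil, h(nil, 5)),  f(5, a) ≐ Y1,  a ≐ a.
Bind X1 := tup(h(5, M), nil, h(nil, 5)); no other remaining equation mentions X1. Substituting into the earlier bindings gives X2 := tup(h(M, tup(h(5, M), nil, h(nil, 5))), a, false), S := tup(h(5, M), nil, h(nil, 5)), Z := h(M, tup(h(5, M), nil, h(nil, 5))).
Bind Y1 := f(5, a); no other remaining equation mentions Y1.
Delete trivial equation a ≐ a.
Decompose tup/3: f(tup(V, V, V), V) ≐ A,  h(h(a, 5), false) ≐ V,  f(A, false) ≐ M.
Bind A := f(tup(V, V, V), V); substituting into the one remaining equation that mentions A gives: f(f(tup(V, V, V), V), false) ≐ M.
Bind V := h(h(a, 5), false); substituting into the remaining equation gives: f(f(tup(h(h(a, 5), false), h(h(a, 5), false), h(h(a, 5), false)), h(h(a, 5), false)), false) ≐ M. Substituting into the earlier binding gives A := f(tup(h(h(a, 5), false), h(h(a, 5), false), h(h(a, 5), false)), h(h(a, 5), false)).
Bind M := f(f(tup(h(h(a, 5), false), h(h(a, 5), false), h(h(a, 5), false)), h(h(a, 5), false)), false). Substituting into the earlier bindings gives X2 := tup(h(f(f(tup(h(h(a, 5), false), h(h(a, 5), false), h(h(a, 5), false)), h(h(a, 5), false)), false), tup(h(5, f(f(tup(h(h(a, 5), false), h(h(a, 5), false), h(h(a, 5), false)), h(h(a, 5), false)), false)), nil, h(nil, 5))), a, false), S := tup(h(5, f(f(tup(h(h(a, 5), false), h(h(a, 5), false), h(h(a, 5), false)), h(h(a, 5), false)), false)), nil, h(nil, 5)), Z := h(f(f(tup(h(h(a, 5), false), h(h(a, 5), false), h(h(a, 5), false)), h(h(a, 5), false)), false), tup(h(5, f(f(tup(h(h(a, 5), false), h(h(a, 5), false), h(h(a, 5), false)), h(h(a, 5), false)), false)), nil, h(nil, 5))), X1 := tup(h(5, f(f(tup(h(h(a, 5), false), h(h(a, 5), false), h(h(a, 5), false)), h(h(a, 5), false)), false)), nil, h(nil, 5)).
No equations remain and no clash or occurs-check failure arose, so a unifier exists.

YES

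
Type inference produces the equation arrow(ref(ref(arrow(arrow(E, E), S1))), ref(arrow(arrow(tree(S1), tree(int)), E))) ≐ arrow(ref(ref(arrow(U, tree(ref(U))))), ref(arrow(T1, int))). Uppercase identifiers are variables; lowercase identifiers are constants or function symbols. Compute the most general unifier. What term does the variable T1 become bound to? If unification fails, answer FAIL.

Decompose arrow/2: ref(ref(arrow(arrow(E, E), S1))) ≐ ref(ref(arrow(U, tree(ref(U))))),  ref(arrow(arrow(tree(S1), tree(int)), E)) ≐ ref(arrow(T1, int)).
Decompose ref/1: ref(arrow(arrow(E, E), S1)) ≐ ref(arrow(U, tree(ref(U)))).
Decompose ref/1: arrow(arrow(E, E), S1) ≐ arrow(U, tree(ref(U))).
Decompose arrow/2: arrow(E, E) ≐ U,  S1 ≐ tree(ref(U)).
Bind U := arrow(E, E); substituting into the one remaining equation that mentions U gives: S1 ≐ tree(ref(arrow(E, E))).
Bind S1 := tree(ref(arrow(E, E))); substituting into the remaining equation gives: ref(arrow(arrow(tree(tree(ref(arrow(E, E)))), tree(int)), E)) ≐ ref(arrow(T1, int)).
Decompose ref/1: arrow(arrow(tree(tree(ref(arrow(E, E)))), tree(int)), E) ≐ arrow(T1, int).
Decompose arrow/2: arrow(tree(tree(ref(arrow(E, E)))), tree(int)) ≐ T1,  E ≐ int.
Bind T1 := arrow(tree(tree(ref(arrow(E, E)))), tree(int)); no other remaining equation mentions T1.
Bind E := int. Substituting into the earlier bindings gives U := arrow(int, int), S1 := tree(ref(arrow(int, int))), T1 := arrow(tree(tree(ref(arrow(int, int)))), tree(int)).
MGU = { U ↦ arrow(int, int), S1 ↦ tree(ref(arrow(int, int))), T1 ↦ arrow(tree(tree(ref(arrow(int, int)))), tree(int)), E ↦ int }, so T1 ↦ arrow(tree(tree(ref(arrow(int, int)))), tree(int)).

arrow(tree(tree(ref(arrow(int, int)))), tree(int))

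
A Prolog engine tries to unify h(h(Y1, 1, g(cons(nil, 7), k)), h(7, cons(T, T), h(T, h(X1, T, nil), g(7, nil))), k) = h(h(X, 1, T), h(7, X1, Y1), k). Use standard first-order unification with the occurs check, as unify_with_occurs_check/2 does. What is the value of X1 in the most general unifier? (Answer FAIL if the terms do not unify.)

cons(g(cons(nil, 7), k), g(cons(nil, 7), k))

Decompose h/3: h(Y1, 1, g(cons(nil, 7), k)) = h(X, 1, T),  h(7, cons(T, T), h(T, h(X1, T, nil), g(7, nil))) = h(7, X1, Y1),  k = k.
Decompose h/3: Y1 = X,  1 = 1,  g(cons(nil, 7), k) = T.
Bind Y1 := X; substituting into the one remaining equation that mentions Y1 gives: h(7, cons(T, T), h(T, h(X1, T, nil), g(7, nil))) = h(7, X1, X).
Delete trivial equation 1 = 1.
Bind T := g(cons(nil, 7), k); substituting into the one remaining equation that mentions T gives: h(7, cons(g(cons(nil, 7), k), g(cons(nil, 7), k)), h(g(cons(nil, 7), k), h(X1, g(cons(nil, 7), k), nil), g(7, nil))) = h(7, X1, X).
Decompose h/3: 7 = 7,  cons(g(cons(nil, 7), k), g(cons(nil, 7), k)) = X1,  h(g(cons(nil, 7), k), h(X1, g(cons(nil, 7), k), nil), g(7, nil)) = X.
Delete trivial equation 7 = 7.
Bind X1 := cons(g(cons(nil, 7), k), g(cons(nil, 7), k)); substituting into the one remaining equation that mentions X1 gives: h(g(cons(nil, 7), k), h(cons(g(cons(nil, 7), k), g(cons(nil, 7), k)), g(cons(nil, 7), k), nil), g(7, nil)) = X.
Bind X := h(g(cons(nil, 7), k), h(cons(g(cons(nil, 7), k), g(cons(nil, 7), k)), g(cons(nil, 7), k), nil), g(7, nil)); no other remaining equation mentions X. Substituting into the earlier binding gives Y1 := h(g(cons(nil, 7), k), h(cons(g(cons(nil, 7), k), g(cons(nil, 7), k)), g(cons(nil, 7), k), nil), g(7, nil)).
Delete trivial equation k = k.
MGU = { Y1 -> h(g(cons(nil, 7), k), h(cons(g(cons(nil, 7), k), g(cons(nil, 7), k)), g(cons(nil, 7), k), nil), g(7, nil)), T -> g(cons(nil, 7), k), X1 -> cons(g(cons(nil, 7), k), g(cons(nil, 7), k)), X -> h(g(cons(nil, 7), k), h(cons(g(cons(nil, 7), k), g(cons(nil, 7), k)), g(cons(nil, 7), k), nil), g(7, nil)) }, so X1 -> cons(g(cons(nil, 7), k), g(cons(nil, 7), k)).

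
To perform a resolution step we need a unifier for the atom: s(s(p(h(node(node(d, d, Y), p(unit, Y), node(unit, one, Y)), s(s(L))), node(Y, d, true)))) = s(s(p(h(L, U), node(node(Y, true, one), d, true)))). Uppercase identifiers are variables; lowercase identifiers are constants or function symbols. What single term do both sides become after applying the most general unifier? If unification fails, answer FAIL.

FAIL

Decompose s/1: s(p(h(node(node(d, d, Y), p(unit, Y), node(unit, one, Y)), s(s(L))), node(Y, d, true))) = s(p(h(L, U), node(node(Y, true, one), d, true))).
Decompose s/1: p(h(node(node(d, d, Y), p(unit, Y), node(unit, one, Y)), s(s(L))), node(Y, d, true)) = p(h(L, U), node(node(Y, true, one), d, true)).
Decompose p/2: h(node(node(d, d, Y), p(unit, Y), node(unit, one, Y)), s(s(L))) = h(L, U),  node(Y, d, true) = node(node(Y, true, one), d, true).
Decompose h/2: node(node(d, d, Y), p(unit, Y), node(unit, one, Y)) = L,  s(s(L)) = U.
Bind L := node(node(d, d, Y), p(unit, Y), node(unit, one, Y)); substituting into the one remaining equation that mentions L gives: s(s(node(node(d, d, Y), p(unit, Y), node(unit, one, Y)))) = U.
Bind U := s(s(node(node(d, d, Y), p(unit, Y), node(unit, one, Y)))); no other remaining equation mentions U.
Decompose node/3: Y = node(Y, true, one),  d = d,  true = true.
Occurs check fails: Y occurs in node(Y, true, one); the equation Y = node(Y, true, one) has no finite solution.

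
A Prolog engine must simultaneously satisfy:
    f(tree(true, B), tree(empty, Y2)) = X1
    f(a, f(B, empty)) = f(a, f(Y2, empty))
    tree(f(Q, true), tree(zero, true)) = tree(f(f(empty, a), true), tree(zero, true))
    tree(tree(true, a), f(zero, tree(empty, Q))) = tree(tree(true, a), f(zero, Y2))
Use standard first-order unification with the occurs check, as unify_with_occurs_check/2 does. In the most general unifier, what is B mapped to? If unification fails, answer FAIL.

Bind X1 := f(tree(true, B), tree(empty, Y2)); no other remaining equation mentions X1.
Decompose f/2: a = a,  f(B, empty) = f(Y2, empty).
Delete trivial equation a = a.
Decompose f/2: B = Y2,  empty = empty.
Bind B := Y2; no other remaining equation mentions B. Substituting into the earlier binding gives X1 := f(tree(true, Y2), tree(empty, Y2)).
Delete trivial equation empty = empty.
Decompose tree/2: f(Q, true) = f(f(empty, a), true),  tree(zero, true) = tree(zero, true).
Decompose f/2: Q = f(empty, a),  true = true.
Bind Q := f(empty, a); substituting into the one remaining equation that mentions Q gives: tree(tree(true, a), f(zero, tree(empty, f(empty, a)))) = tree(tree(true, a), f(zero, Y2)).
Delete trivial equation true = true.
Delete trivial equation tree(zero, true) = tree(zero, true).
Decompose tree/2: tree(true, a) = tree(true, a),  f(zero, tree(empty, f(empty, a))) = f(zero, Y2).
Delete trivial equation tree(true, a) = tree(true, a).
Decompose f/2: zero = zero,  tree(empty, f(empty, a)) = Y2.
Delete trivial equation zero = zero.
Bind Y2 := tree(empty, f(empty, a)). Substituting into the earlier bindings gives X1 := f(tree(true, tree(empty, f(empty, a))), tree(empty, tree(empty, f(empty, a)))), B := tree(empty, f(empty, a)).
MGU = { X1 = f(tree(true, tree(empty, f(empty, a))), tree(empty, tree(empty, f(empty, a)))), B = tree(empty, f(empty, a)), Q = f(empty, a), Y2 = tree(empty, f(empty, a)) }, so B = tree(empty, f(empty, a)).

tree(empty, f(empty, a))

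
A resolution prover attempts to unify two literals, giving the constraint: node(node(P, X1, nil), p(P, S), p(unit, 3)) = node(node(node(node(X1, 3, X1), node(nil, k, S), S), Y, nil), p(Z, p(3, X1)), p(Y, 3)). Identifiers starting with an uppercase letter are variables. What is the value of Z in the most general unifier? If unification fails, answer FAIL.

Decompose node/3: node(P, X1, nil) = node(node(node(X1, 3, X1), node(nil, k, S), S), Y, nil),  p(P, S) = p(Z, p(3, X1)),  p(unit, 3) = p(Y, 3).
Decompose node/3: P = node(node(X1, 3, X1), node(nil, k, S), S),  X1 = Y,  nil = nil.
Bind P := node(node(X1, 3, X1), node(nil, k, S), S); substituting into the one remaining equation that mentions P gives: p(node(node(X1, 3, X1), node(nil, k, S), S), S) = p(Z, p(3, X1)).
Bind X1 := Y; substituting into the one remaining equation that mentions X1 gives: p(node(node(Y, 3, Y), node(nil, k, S), S), S) = p(Z, p(3, Y)). Substituting into the earlier binding gives P := node(node(Y, 3, Y), node(nil, k, S), S).
Delete trivial equation nil = nil.
Decompose p/2: node(node(Y, 3, Y), node(nil, k, S), S) = Z,  S = p(3, Y).
Bind Z := node(node(Y, 3, Y), node(nil, k, S), S); no other remaining equation mentions Z.
Bind S := p(3, Y); no other remaining equation mentions S. Substituting into the earlier bindings gives P := node(node(Y, 3, Y), node(nil, k, p(3, Y)), p(3, Y)), Z := node(node(Y, 3, Y), node(nil, k, p(3, Y)), p(3, Y)).
Decompose p/2: unit = Y,  3 = 3.
Bind Y := unit; no other remaining equation mentions Y. Substituting into the earlier bindings gives P := node(node(unit, 3, unit), node(nil, k, p(3, unit)), p(3, unit)), X1 := unit, Z := node(node(unit, 3, unit), node(nil, k, p(3, unit)), p(3, unit)), S := p(3, unit).
Delete trivial equation 3 = 3.
MGU = { P -> node(node(unit, 3, unit), node(nil, k, p(3, unit)), p(3, unit)), X1 -> unit, Z -> node(node(unit, 3, unit), node(nil, k, p(3, unit)), p(3, unit)), S -> p(3, unit), Y -> unit }, so Z -> node(node(unit, 3, unit), node(nil, k, p(3, unit)), p(3, unit)).

node(node(unit, 3, unit), node(nil, k, p(3, unit)), p(3, unit))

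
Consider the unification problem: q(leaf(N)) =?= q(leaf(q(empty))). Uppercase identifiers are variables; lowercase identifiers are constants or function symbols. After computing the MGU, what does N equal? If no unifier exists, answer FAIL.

Decompose q/1: leaf(N) =?= leaf(q(empty)).
Decompose leaf/1: N =?= q(empty).
Bind N := q(empty).
MGU = { N ↦ q(empty) }, so N ↦ q(empty).

q(empty)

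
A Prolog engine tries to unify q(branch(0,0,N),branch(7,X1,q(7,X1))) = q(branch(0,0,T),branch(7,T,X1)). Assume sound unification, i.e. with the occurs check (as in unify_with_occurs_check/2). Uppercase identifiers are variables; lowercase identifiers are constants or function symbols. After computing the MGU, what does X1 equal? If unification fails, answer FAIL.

Decompose q/2: branch(0,0,N) = branch(0,0,T),  branch(7,X1,q(7,X1)) = branch(7,T,X1).
Decompose branch/3: 0 = 0,  0 = 0,  N = T.
Delete trivial equation 0 = 0.
Delete trivial equation 0 = 0.
Bind N := T; no other remaining equation mentions N.
Decompose branch/3: 7 = 7,  X1 = T,  q(7,X1) = X1.
Delete trivial equation 7 = 7.
Bind X1 := T; substituting into the remaining equation gives: q(7,T) = T.
Occurs check fails: T occurs in q(7,T); the equation T = q(7,T) has no finite solution.

FAIL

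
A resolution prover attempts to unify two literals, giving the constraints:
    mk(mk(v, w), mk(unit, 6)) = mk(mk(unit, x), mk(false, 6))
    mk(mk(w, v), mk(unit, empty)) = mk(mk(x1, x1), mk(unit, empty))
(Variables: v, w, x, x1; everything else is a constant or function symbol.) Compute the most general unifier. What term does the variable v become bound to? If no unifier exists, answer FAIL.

Decompose mk/2: mk(v, w) = mk(unit, x),  mk(unit, 6) = mk(false, 6).
Decompose mk/2: v = unit,  w = x.
Bind v := unit; substituting into the one remaining equation that mentions v gives: mk(mk(w, unit), mk(unit, empty)) = mk(mk(x1, x1), mk(unit, empty)).
Bind w := x; substituting into the one remaining equation that mentions w gives: mk(mk(x, unit), mk(unit, empty)) = mk(mk(x1, x1), mk(unit, empty)).
Decompose mk/2: unit = false,  6 = 6.
Clash: constants unit and false differ; no unifier exists.

FAIL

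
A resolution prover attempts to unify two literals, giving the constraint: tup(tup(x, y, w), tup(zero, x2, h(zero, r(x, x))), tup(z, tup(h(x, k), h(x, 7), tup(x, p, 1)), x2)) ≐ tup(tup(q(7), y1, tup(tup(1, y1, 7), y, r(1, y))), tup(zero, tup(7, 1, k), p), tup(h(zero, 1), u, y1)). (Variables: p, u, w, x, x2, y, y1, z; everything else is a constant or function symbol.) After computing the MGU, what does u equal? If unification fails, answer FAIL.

Decompose tup/3: tup(x, y, w) ≐ tup(q(7), y1, tup(tup(1, y1, 7), y, r(1, y))),  tup(zero, x2, h(zero, r(x, x))) ≐ tup(zero, tup(7, 1, k), p),  tup(z, tup(h(x, k), h(x, 7), tup(x, p, 1)), x2) ≐ tup(h(zero, 1), u, y1).
Decompose tup/3: x ≐ q(7),  y ≐ y1,  w ≐ tup(tup(1, y1, 7), y, r(1, y)).
Bind x := q(7); substituting into the 2 remaining equations that mention x gives: tup(zero, x2, h(zero, r(q(7), q(7)))) ≐ tup(zero, tup(7, 1, k), p),  tup(z, tup(h(q(7), k), h(q(7), 7), tup(q(7), p, 1)), x2) ≐ tup(h(zero, 1), u, y1).
Bind y := y1; substituting into the one remaining equation that mentions y gives: w ≐ tup(tup(1, y1, 7), y1, r(1, y1)).
Bind w := tup(tup(1, y1, 7), y1, r(1, y1)); no other remaining equation mentions w.
Decompose tup/3: zero ≐ zero,  x2 ≐ tup(7, 1, k),  h(zero, r(q(7), q(7))) ≐ p.
Delete trivial equation zero ≐ zero.
Bind x2 := tup(7, 1, k); substituting into the one remaining equation that mentions x2 gives: tup(z, tup(h(q(7), k), h(q(7), 7), tup(q(7), p, 1)), tup(7, 1, k)) ≐ tup(h(zero, 1), u, y1).
Bind p := h(zero, r(q(7), q(7))); substituting into the remaining equation gives: tup(z, tup(h(q(7), k), h(q(7), 7), tup(q(7), h(zero, r(q(7), q(7))), 1)), tup(7, 1, k)) ≐ tup(h(zero, 1), u, y1).
Decompose tup/3: z ≐ h(zero, 1),  tup(h(q(7), k), h(q(7), 7), tup(q(7), h(zero, r(q(7), q(7))), 1)) ≐ u,  tup(7, 1, k) ≐ y1.
Bind z := h(zero, 1); no other remaining equation mentions z.
Bind u := tup(h(q(7), k), h(q(7), 7), tup(q(7), h(zero, r(q(7), q(7))), 1)); no other remaining equation mentions u.
Bind y1 := tup(7, 1, k). Substituting into the earlier bindings gives y := tup(7, 1, k), w := tup(tup(1, tup(7, 1, k), 7), tup(7, 1, k), r(1, tup(7, 1, k))).
MGU = { x ↦ q(7), y ↦ tup(7, 1, k), w ↦ tup(tup(1, tup(7, 1, k), 7), tup(7, 1, k), r(1, tup(7, 1, k))), x2 ↦ tup(7, 1, k), p ↦ h(zero, r(q(7), q(7))), z ↦ h(zero, 1), u ↦ tup(h(q(7), k), h(q(7), 7), tup(q(7), h(zero, r(q(7), q(7))), 1)), y1 ↦ tup(7, 1, k) }, so u ↦ tup(h(q(7), k), h(q(7), 7), tup(q(7), h(zero, r(q(7), q(7))), 1)).

tup(h(q(7), k), h(q(7), 7), tup(q(7), h(zero, r(q(7), q(7))), 1))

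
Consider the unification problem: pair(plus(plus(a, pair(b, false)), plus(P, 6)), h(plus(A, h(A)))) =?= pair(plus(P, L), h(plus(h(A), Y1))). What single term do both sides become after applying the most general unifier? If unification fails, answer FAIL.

Decompose pair/2: plus(plus(a, pair(b, false)), plus(P, 6)) =?= plus(P, L),  h(plus(A, h(A))) =?= h(plus(h(A), Y1)).
Decompose plus/2: plus(a, pair(b, false)) =?= P,  plus(P, 6) =?= L.
Bind P := plus(a, pair(b, false)); substituting into the one remaining equation that mentions P gives: plus(plus(a, pair(b, false)), 6) =?= L.
Bind L := plus(plus(a, pair(b, false)), 6); no other remaining equation mentions L.
Decompose h/1: plus(A, h(A)) =?= plus(h(A), Y1).
Decompose plus/2: A =?= h(A),  h(A) =?= Y1.
Occurs check fails: A occurs in h(A); the equation A =?= h(A) has no finite solution.

FAIL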